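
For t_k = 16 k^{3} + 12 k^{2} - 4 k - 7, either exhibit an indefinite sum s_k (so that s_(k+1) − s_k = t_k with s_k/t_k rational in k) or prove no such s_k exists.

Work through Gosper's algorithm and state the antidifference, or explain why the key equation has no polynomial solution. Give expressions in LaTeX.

Step 1: r(k) = (16*k**3 + 60*k**2 + 68*k + 17)/(16*k**3 + 12*k**2 - 4*k - 7).
Factor: A=1; B=1; C=k**3 + 3*k**2/4 - k/4 - 7/16.
Need (1)·f(k+1) − (1)·f(k) = k**3 + 3*k**2/4 - k/4 - 7/16.
d = 4 from the (0,0,3) case.
Coefficient equations give f(k) = k*(4*k**3 - 4*k**2 - 4*k - 3)/16.
Then R = B(k−1)f/C = k*(4*k**3 - 4*k**2 - 4*k - 3)/(16*k**3 + 12*k**2 - 4*k - 7), so s_k = R(k)·t_k = k*(4*k**3 - 4*k**2 - 4*k - 3).
s_(k+1) − s_k = 16*k**3 + 12*k**2 - 4*k - 7 = t_k.

s_k = k \left(4 k^{3} - 4 k^{2} - 4 k - 3\right)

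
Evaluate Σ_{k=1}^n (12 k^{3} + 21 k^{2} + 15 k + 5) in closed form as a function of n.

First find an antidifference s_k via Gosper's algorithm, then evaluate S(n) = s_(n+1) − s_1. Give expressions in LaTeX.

Ratio r(k) = (12*k**3 + 57*k**2 + 93*k + 53)/(12*k**3 + 21*k**2 + 15*k + 5).
So A=1 and B=1, with C=k**3 + 7*k**2/4 + 5*k/4 + 5/12.
Need (1)·f(k+1) − (1)·f(k) = k**3 + 7*k**2/4 + 5*k/4 + 5/12.
Bound: deg f ≤ 4.
Coefficient equations give f(k) = k*(3*k**3 + k**2 + 1)/12.
R(k) = B(k−1)·f(k)/C(k) = k*(3*k**3 + k**2 + 1)/(12*k**3 + 21*k**2 + 15*k + 5); s_k = R·t_k = 3*k**4 + k**3 + k.
Check: Δs_k = 12*k**3 + 21*k**2 + 15*k + 5. ✓
Evaluate: s_(n+1) = 3*n**4 + 13*n**3 + 21*n**2 + 16*n + 5; subtract s_(1) = 5 ⇒ S(n) = n*(3*n**3 + 13*n**2 + 21*n + 16).

S(n) = n \left(3 n^{3} + 13 n^{2} + 21 n + 16\right)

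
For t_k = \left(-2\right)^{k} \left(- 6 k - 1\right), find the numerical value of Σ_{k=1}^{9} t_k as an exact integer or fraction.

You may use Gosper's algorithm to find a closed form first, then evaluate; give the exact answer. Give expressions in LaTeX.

Σ = 19458

t_(k+1)/t_k = 2*(-6*k - 7)/(6*k + 1).
Gosper form: A/B · C(k+1)/C(k) with A=-2, B=1, C=k + 1/6.
Solve (-2)·f(k+1) − (1)·f(k) = k + 1/6.
Degrees (0,0,1) ⇒ d ≤ 1.
Solve for f: f(k) = -(2*k - 1)/6 (degree 1 ≤ 1).
Get s_k = R·t_k = (-2)**k*(2*k - 1) with R(k) = B(k−1)f(k)/C(k) = -(2*k - 1)/(6*k + 1).
Δs = (-2)**k*(-6*k - 1), as required.
Σ_(k=1)^(9) t_k = s_(10) − s_(1) = 19456 − (-2) = 19458.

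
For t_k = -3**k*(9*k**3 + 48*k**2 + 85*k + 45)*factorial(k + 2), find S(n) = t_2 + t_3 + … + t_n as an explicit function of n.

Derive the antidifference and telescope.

Compute t_(k+1)/t_k: get 3*(9*k**4 + 102*k**3 + 433*k**2 + 811*k + 561)/(9*k**3 + 48*k**2 + 85*k + 45).
A = 3*k + 9, B = 1, C = k**3 + 16*k**2/3 + 85*k/9 + 5.
f must satisfy (3*k + 9)·f(k+1) − (1)·f(k) = k**3 + 16*k**2/3 + 85*k/9 + 5.
deg f ≤ 2 (via 1,0,3).
Match coefficients ⇒ f(k) = k*(3*k + 2)/9.
R(k) = B(k−1)·f(k)/C(k) = k*(3*k + 2)/(9*k**3 + 48*k**2 + 85*k + 45); s_k = R·t_k = -3**k*k*(3*k + 2)*factorial(k + 2).
s_(k+1) − s_k = -3**k*(9*k**3 + 48*k**2 + 85*k + 45)*factorial(k + 2) = t_k.
Evaluate: s_(n+1) = -3**(n + 1)*(n + 1)*(3*n + 5)*factorial(n + 3); subtract s_(2) = -3456 ⇒ S(n) = -9*3**n*n**2*factorial(n + 3) - 24*3**n*n*factorial(n + 3) - 15*3**n*factorial(n + 3) + 3456.

S(n) = -9*3**n*n**2*factorial(n + 3) - 24*3**n*n*factorial(n + 3) - 15*3**n*factorial(n + 3) + 3456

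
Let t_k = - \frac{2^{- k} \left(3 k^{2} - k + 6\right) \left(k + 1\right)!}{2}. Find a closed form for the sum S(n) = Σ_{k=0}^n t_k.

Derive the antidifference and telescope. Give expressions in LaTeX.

S(n) = 2^{- n - 1} \left(- 2^{n + 3} - 3 n^{3} n! - 8 n^{2} n! - 3 n n! + 2 n!\right)

Ratio r(k) = (k + 2)*(-k + 3*(k + 1)**2 + 5)/(2*(3*k**2 - k + 6)).
So A=k/2 + 1 and B=1, with C=k**2 - k/3 + 2.
f must satisfy (k/2 + 1)·f(k+1) − (1)·f(k) = k**2 - k/3 + 2.
d = 1 from the (1,0,2) case.
A polynomial solution: f(k) = 2*(3*k - 4)/3.
So s_k = (B(k−1)f/C)·t_k = (2*(3*k - 4)/(3*k**2 - k + 6))·t_k = -(3*k - 4)*factorial(k + 1)/2**k.
Check: Δs_k = -(3*k**2 - k + 6)*factorial(k + 1)/(2*2**k). ✓
Evaluate: s_(n+1) = -2**(-n - 1)*(3*n - 1)*factorial(n + 2); subtract s_(0) = 4 ⇒ S(n) = 2**(-n - 1)*(-2**(n + 3) - 3*n**3*factorial(n) - 8*n**2*factorial(n) - 3*n*factorial(n) + 2*factorial(n)).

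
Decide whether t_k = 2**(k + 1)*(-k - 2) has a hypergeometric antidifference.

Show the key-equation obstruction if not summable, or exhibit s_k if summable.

r(k) = 2*(k + 3)/(k + 2) after simplifying.
So A=2 and B=1, with C=k + 2.
Solve (2)·f(k+1) − (1)·f(k) = k + 2.
From deg A=0, deg B=0, deg C=1: d=1.
Match coefficients ⇒ f(k) = k.
R(k) = B(k−1)·f(k)/C(k) = k/(k + 2); s_k = R·t_k = -2**(k + 1)*k.
s_(k+1) − s_k = 2**(k + 1)*(-k - 2) = t_k.

Yes. s_k = -2**(k + 1)*k.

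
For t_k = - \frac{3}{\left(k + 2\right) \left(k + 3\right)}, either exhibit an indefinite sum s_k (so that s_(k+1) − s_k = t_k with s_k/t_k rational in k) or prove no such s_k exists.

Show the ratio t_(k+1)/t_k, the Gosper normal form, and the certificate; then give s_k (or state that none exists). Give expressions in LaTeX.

Step 1: r(k) = (k + 2)/(k + 4).
Factor: A=k + 2; B=k + 4; C=1.
Set up (k + 2)·f(k+1) − (k + 3)·f(k) − (1) = 0.
Degrees (1,1,0) ⇒ d ≤ 1.
Coefficient equations give f(k) = k/2.
Certificate R = B(k−1)f/C = k*(k + 3)/2 gives s_k = -3*k/(2*k + 4).
Check: Δs_k = -3/(k**2 + 5*k + 6). ✓

s_k = - \frac{3 k}{2 k + 4}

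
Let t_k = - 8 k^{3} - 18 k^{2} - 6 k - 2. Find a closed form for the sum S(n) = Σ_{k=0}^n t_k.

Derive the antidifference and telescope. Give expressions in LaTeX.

S(n) = - 2 n^{4} - 10 n^{3} - 14 n^{2} - 8 n - 2

t_(k+1)/t_k = (4*k**3 + 21*k**2 + 33*k + 17)/(4*k**3 + 9*k**2 + 3*k + 1).
Gosper form: A/B · C(k+1)/C(k) with A=1, B=1, C=k**3 + 9*k**2/4 + 3*k/4 + 1/4.
Need (1)·f(k+1) − (1)·f(k) = k**3 + 9*k**2/4 + 3*k/4 + 1/4.
From deg A=0, deg B=0, deg C=3: d=4.
A polynomial solution: f(k) = k*(k**3 + k**2 - 2*k + 1)/4.
So s_k = (B(k−1)f/C)·t_k = (k*(k**3 + k**2 - 2*k + 1)/(4*k**3 + 9*k**2 + 3*k + 1))·t_k = 2*k*(-k**3 - k**2 + 2*k - 1).
Check: Δs_k = -8*k**3 - 18*k**2 - 6*k - 2. ✓
s_(n+1) = -2*n**4 - 10*n**3 - 14*n**2 - 8*n - 2 and s_(0) = 0, so S(n) = -2*n**4 - 10*n**3 - 14*n**2 - 8*n - 2.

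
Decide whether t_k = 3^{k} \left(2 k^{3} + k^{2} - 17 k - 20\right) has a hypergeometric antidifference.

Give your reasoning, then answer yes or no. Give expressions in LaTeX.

Compute t_(k+1)/t_k: get 3*(2*k**3 + 7*k**2 - 9*k - 34)/(2*k**3 + k**2 - 17*k - 20).
A = 3, B = 1, C = k**3 + k**2/2 - 17*k/2 - 10.
Solve (3)·f(k+1) − (1)·f(k) = k**3 + k**2/2 - 17*k/2 - 10.
deg f ≤ 3 (via 0,0,3).
Coefficient equations give f(k) = (k**3 - 4*k**2 - k - 4)/2.
R(k) = B(k−1)·f(k)/C(k) = (k**3 - 4*k**2 - k - 4)/(2*k**3 + k**2 - 17*k - 20); s_k = R·t_k = 3**k*(k**3 - 4*k**2 - k - 4).
Δs = 3**k*(2*k**3 + k**2 - 17*k - 20), as required.

Yes. s_k = 3^{k} \left(k^{3} - 4 k^{2} - k - 4\right).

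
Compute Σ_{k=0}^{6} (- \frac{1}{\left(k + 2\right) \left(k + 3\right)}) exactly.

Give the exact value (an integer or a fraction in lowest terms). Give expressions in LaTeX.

Step 1: r(k) = (k + 2)/(k + 4).
Factor: A=k + 2; B=k + 4; C=1.
Need (k + 2)·f(k+1) − (k + 3)·f(k) = 1.
Bound: deg f ≤ 1.
A polynomial solution: f(k) = k/2.
R(k) = B(k−1)·f(k)/C(k) = k*(k + 3)/2; s_k = R·t_k = -k/(2*k + 4).
Δs = -1/(k**2 + 5*k + 6), as required.
Sum = s_(7) − s_(0); s_(7) = -7/18, s_(0) = 0 ⇒ -7/18.

Σ = -7/18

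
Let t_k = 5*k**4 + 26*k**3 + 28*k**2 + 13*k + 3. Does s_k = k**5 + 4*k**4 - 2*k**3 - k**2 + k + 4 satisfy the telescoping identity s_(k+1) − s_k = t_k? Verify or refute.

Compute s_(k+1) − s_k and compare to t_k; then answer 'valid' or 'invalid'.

valid (s_(k+1) − s_k reduces to t_k)

s_(k+1) = k**5 + 9*k**4 + 24*k**3 + 27*k**2 + 14*k + 7
s_(k+1) − s_k = 5*k**4 + 26*k**3 + 28*k**2 + 13*k + 3
(s_(k+1) − s_k) − t_k = 0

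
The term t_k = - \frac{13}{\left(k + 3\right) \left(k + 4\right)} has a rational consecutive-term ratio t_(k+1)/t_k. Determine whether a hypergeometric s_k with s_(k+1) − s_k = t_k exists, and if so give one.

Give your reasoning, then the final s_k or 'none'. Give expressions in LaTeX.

t_(k+1)/t_k = (k + 3)/(k + 5).
A = k + 3, B = k + 5, C = 1.
Key eq: (k + 3)·f(k+1) = (k + 4)·f(k) + (1).
d = 1 from the (1,1,0) case.
Solve for f: f(k) = k/3 (degree 1 ≤ 1).
Certificate R = B(k−1)f/C = k*(k + 4)/3 gives s_k = -13*k/(3*k + 9).
Δs = -13/(k**2 + 7*k + 12), as required.

s_k = - \frac{13 k}{3 k + 9}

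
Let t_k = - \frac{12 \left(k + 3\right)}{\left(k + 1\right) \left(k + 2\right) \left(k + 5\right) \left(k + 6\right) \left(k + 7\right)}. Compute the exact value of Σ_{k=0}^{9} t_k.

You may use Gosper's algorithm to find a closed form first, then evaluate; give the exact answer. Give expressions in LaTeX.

Σ = -29/220

r(k) = (k + 1)*(k + 4)*(k + 5)/((k + 3)**2*(k + 8)) after simplifying.
Take A(k)=k + 1, B(k)=k + 8, C(k)=k**3 + 10*k**2 + 33*k + 36.
f must satisfy (k + 1)·f(k+1) − (k + 7)·f(k) = k**3 + 10*k**2 + 33*k + 36.
deg f ≤ 6 (via 1,1,3).
Match coefficients ⇒ f(k) = k*(k + 2)*(k + 3)*(k + 4)*(k**2 + 12*k + 41)/90.
Then R = B(k−1)f/C = k*(k + 2)*(k + 7)*(k**2 + 12*k + 41)/(90*(k + 3)), so s_k = R(k)·t_k = 2*k*(-k**2 - 12*k - 41)/(15*(k**3 + 12*k**2 + 41*k + 30)).
s_(k+1) − s_k = 12*(-k - 3)/(k**5 + 21*k**4 + 163*k**3 + 567*k**2 + 844*k + 420) = t_k.
Evaluate s at k=10 and k=0: -29/220 and 0; difference -29/220.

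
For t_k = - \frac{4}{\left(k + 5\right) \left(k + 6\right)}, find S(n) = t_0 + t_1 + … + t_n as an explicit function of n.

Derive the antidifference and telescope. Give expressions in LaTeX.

t_(k+1)/t_k = (k + 5)/(k + 7).
Take A(k)=k + 5, B(k)=k + 7, C(k)=1.
Set up (k + 5)·f(k+1) − (k + 6)·f(k) − (1) = 0.
Bound: deg f ≤ 1.
A polynomial solution: f(k) = k/5.
Get s_k = R·t_k = -4*k/(5*k + 25) with R(k) = B(k−1)f(k)/C(k) = k*(k + 6)/5.
s_(k+1) − s_k = -4/(k**2 + 11*k + 30) = t_k.
s_(n+1) = 4*(-n - 1)/(5*(n + 6)) and s_(0) = 0, so S(n) = 4*(-n - 1)/(5*(n + 6)).

S(n) = \frac{4 \left(- n - 1\right)}{5 \left(n + 6\right)}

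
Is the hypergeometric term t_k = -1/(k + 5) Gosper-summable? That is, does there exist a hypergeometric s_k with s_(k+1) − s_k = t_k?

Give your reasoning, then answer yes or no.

r(k) = (k + 5)/(k + 6) after simplifying.
Take A(k)=k + 5, B(k)=k + 6, C(k)=1.
Set up (k + 5)·f(k+1) − (k + 5)·f(k) − (1) = 0.
Degrees (1,1,0) ⇒ d ≤ 0.
f = c0 ⇒ A·f(k+1) − B(k−1)·f(k) − C = -1. The system {-1 = 0} is inconsistent; no antidifference.

No — the linear system for f has no solution.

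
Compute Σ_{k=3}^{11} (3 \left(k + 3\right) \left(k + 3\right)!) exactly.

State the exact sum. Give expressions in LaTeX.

Σ = 3923023101840

Compute t_(k+1)/t_k: get (k + 4)**2/(k + 3).
Factor: A=k + 4; B=1; C=k + 3.
Need (k + 4)·f(k+1) − (1)·f(k) = k + 3.
d = 0 from the (1,0,1) case.
Solve for f: f(k) = 1 (degree 0 ≤ 0).
So s_k = (B(k−1)f/C)·t_k = (1/(k + 3))·t_k = 3*factorial(k + 3).
Δs = 3*(k + 3)*factorial(k + 3), as required.
Sum = s_(12) − s_(3); s_(12) = 3923023104000, s_(3) = 2160 ⇒ 3923023101840.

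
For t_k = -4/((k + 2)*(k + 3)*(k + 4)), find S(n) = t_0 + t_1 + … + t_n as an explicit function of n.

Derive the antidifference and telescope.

S(n) = (-n**2 - 7*n - 6)/(3*(n**2 + 7*n + 12))

Ratio r(k) = (k + 2)/(k + 5).
Take A(k)=k + 2, B(k)=k + 5, C(k)=1.
Solve (k + 2)·f(k+1) − (k + 4)·f(k) = 1.
Degrees (1,1,0) ⇒ d ≤ 2.
Coefficient equations give f(k) = k*(k + 5)/12.
R(k) = B(k−1)·f(k)/C(k) = k*(k + 4)*(k + 5)/12; s_k = R·t_k = k*(-k - 5)/(3*(k + 2)*(k + 3)).
Δs = -4/(k**3 + 9*k**2 + 26*k + 24), as required.
s_(n+1) = (-n**2 - 7*n - 6)/(3*(n**2 + 7*n + 12)) and s_(0) = 0, so S(n) = (-n**2 - 7*n - 6)/(3*(n**2 + 7*n + 12)).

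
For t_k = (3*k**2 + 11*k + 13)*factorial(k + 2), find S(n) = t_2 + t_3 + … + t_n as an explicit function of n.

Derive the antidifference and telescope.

S(n) = 3*n*factorial(n + 3) + 5*factorial(n + 3) - 192

r(k) = (k + 3)*(11*k + 3*(k + 1)**2 + 24)/(3*k**2 + 11*k + 13) after simplifying.
Gosper form: A/B · C(k+1)/C(k) with A=k + 3, B=1, C=k**2 + 11*k/3 + 13/3.
Solve (k + 3)·f(k+1) − (1)·f(k) = k**2 + 11*k/3 + 13/3.
Degrees (1,0,2) ⇒ d ≤ 1.
Solving with deg f ≤ 1: f(k) = (3*k + 2)/3.
Then R = B(k−1)f/C = (3*k + 2)/(3*k**2 + 11*k + 13), so s_k = R(k)·t_k = (3*k + 2)*factorial(k + 2).
Check: Δs_k = (3*k**2 + 11*k + 13)*factorial(k + 2). ✓
Σ_(k=2)^n t_k = s_(n+1) − s_(2) = ((3*n + 5)*factorial(n + 3)) − (192), i.e. 3*n*factorial(n + 3) + 5*factorial(n + 3) - 192.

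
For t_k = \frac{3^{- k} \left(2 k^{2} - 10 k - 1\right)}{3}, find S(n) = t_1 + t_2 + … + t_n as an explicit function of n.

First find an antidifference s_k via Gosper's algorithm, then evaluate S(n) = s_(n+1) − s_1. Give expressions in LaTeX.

S(n) = 3^{- n - 1} \left(- 5 \cdot 3^{n} - n^{2} + 2 n + 5\right)

t_(k+1)/t_k = (2*k**2 - 6*k - 9)/(3*(2*k**2 - 10*k - 1)).
A = 1/3, B = 1, C = k**2 - 5*k - 1/2.
Solve (1/3)·f(k+1) − (1)·f(k) = k**2 - 5*k - 1/2.
From deg A=0, deg B=0, deg C=2: d=2.
Coefficient equations give f(k) = -3*(k**2 - 4*k - 2)/2.
So s_k = (B(k−1)f/C)·t_k = (-3*(k**2 - 4*k - 2)/(2*k**2 - 10*k - 1))·t_k = (-k**2 + 4*k + 2)/3**k.
Check: Δs_k = (2*k**2 - 10*k - 1)/(3*3**k). ✓
Evaluate: s_(n+1) = 3**(-n - 1)*(-n**2 + 2*n + 5); subtract s_(1) = 5/3 ⇒ S(n) = 3**(-n - 1)*(-5*3**n - n**2 + 2*n + 5).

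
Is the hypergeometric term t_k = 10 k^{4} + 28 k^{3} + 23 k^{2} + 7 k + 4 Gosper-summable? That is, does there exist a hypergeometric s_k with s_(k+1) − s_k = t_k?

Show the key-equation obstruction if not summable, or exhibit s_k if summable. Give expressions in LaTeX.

Yes. s_k = k \left(2 k^{4} + 2 k^{3} - 3 k^{2} - k + 4\right).

t_(k+1)/t_k = (10*k**4 + 68*k**3 + 167*k**2 + 177*k + 72)/(10*k**4 + 28*k**3 + 23*k**2 + 7*k + 4).
Factor: A=1; B=1; C=k**4 + 14*k**3/5 + 23*k**2/10 + 7*k/10 + 2/5.
Need (1)·f(k+1) − (1)·f(k) = k**4 + 14*k**3/5 + 23*k**2/10 + 7*k/10 + 2/5.
Bound: deg f ≤ 5.
Solve for f: f(k) = k*(2*k**4 + 2*k**3 - 3*k**2 - k + 4)/10 (degree 5 ≤ 5).
So s_k = (B(k−1)f/C)·t_k = (k*(2*k**4 + 2*k**3 - 3*k**2 - k + 4)/(10*k**4 + 28*k**3 + 23*k**2 + 7*k + 4))·t_k = k*(2*k**4 + 2*k**3 - 3*k**2 - k + 4).
s_(k+1) − s_k = 10*k**4 + 28*k**3 + 23*k**2 + 7*k + 4 = t_k.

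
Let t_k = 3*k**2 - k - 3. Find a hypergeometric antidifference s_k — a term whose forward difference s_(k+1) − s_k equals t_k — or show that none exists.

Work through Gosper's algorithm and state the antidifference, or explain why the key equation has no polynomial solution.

Ratio r(k) = (k - 3*(k + 1)**2 + 4)/(-3*k**2 + k + 3).
Normal form (A,B,C) = (1, 1, k**2 - k/3 - 1).
Set up (1)·f(k+1) − (1)·f(k) − (k**2 - k/3 - 1) = 0.
deg f ≤ 3 (via 0,0,2).
Solve for f: f(k) = k*(k**2 - 2*k - 2)/3 (degree 3 ≤ 3).
Certificate R = B(k−1)f/C = k*(k**2 - 2*k - 2)/(3*k**2 - k - 3) gives s_k = k*(k**2 - 2*k - 2).
Check: Δs_k = 3*k**2 - k - 3. ✓

s_k = k*(k**2 - 2*k - 2)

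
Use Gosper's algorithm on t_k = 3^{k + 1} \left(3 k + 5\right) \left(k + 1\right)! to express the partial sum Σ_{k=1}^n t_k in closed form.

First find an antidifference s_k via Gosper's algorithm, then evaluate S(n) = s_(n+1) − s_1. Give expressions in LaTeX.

The ratio is 3*(k + 2)*(3*k + 8)/(3*k + 5).
Gosper form: A/B · C(k+1)/C(k) with A=3*k + 6, B=1, C=k + 5/3.
Set up (3*k + 6)·f(k+1) − (1)·f(k) − (k + 5/3) = 0.
d = 0 from the (1,0,1) case.
A polynomial solution: f(k) = 1/3.
Certificate R = B(k−1)f/C = 1/(3*k + 5) gives s_k = 3**(k + 1)*factorial(k + 1).
Δs = 3**(k + 1)*(3*k + 5)*factorial(k + 1), as required.
s_(n+1) = 3**(n + 2)*factorial(n + 2) and s_(1) = 18, so S(n) = 9*3**n*factorial(n + 2) - 18.

S(n) = 9 \cdot 3^{n} \left(n + 2\right)! - 18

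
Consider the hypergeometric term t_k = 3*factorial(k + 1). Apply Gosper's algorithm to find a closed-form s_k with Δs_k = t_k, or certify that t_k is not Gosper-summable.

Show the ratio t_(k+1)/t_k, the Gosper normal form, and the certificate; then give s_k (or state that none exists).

no hypergeometric antidifference exists

Step 1: r(k) = k + 2.
Factor: A=k + 2; B=1; C=1.
Key eq: (k + 2)·f(k+1) = (1)·f(k) + (1).
Degrees (1,0,0) ⇒ d ≤ -1.
Bound -1 < 0, so the key equation has no polynomial solution.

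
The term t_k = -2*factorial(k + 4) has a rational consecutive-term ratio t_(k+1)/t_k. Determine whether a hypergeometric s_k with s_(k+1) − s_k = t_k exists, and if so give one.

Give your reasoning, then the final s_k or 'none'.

none — t_k is not Gosper-summable

Ratio r(k) = k + 5.
So A=k + 5 and B=1, with C=1.
Solve (k + 5)·f(k+1) − (1)·f(k) = 1.
d = -1 from the (1,0,0) case.
d = -1 < 0 ⇒ no nonzero polynomial f; not summable.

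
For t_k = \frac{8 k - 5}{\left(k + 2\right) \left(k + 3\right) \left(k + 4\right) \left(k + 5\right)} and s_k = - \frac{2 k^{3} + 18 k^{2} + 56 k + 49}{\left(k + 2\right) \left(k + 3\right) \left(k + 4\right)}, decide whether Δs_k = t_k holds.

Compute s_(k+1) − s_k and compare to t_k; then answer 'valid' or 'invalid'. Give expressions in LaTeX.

Valid: the claim telescopes to t_k.

s_(k+1) = (-56*k - 2*(k + 1)**3 - 18*(k + 1)**2 - 105)/((k + 3)*(k + 4)*(k + 5))
s_(k+1) − s_k = (8*k - 5)/(k**4 + 14*k**3 + 71*k**2 + 154*k + 120)
(s_(k+1) − s_k) − t_k = 0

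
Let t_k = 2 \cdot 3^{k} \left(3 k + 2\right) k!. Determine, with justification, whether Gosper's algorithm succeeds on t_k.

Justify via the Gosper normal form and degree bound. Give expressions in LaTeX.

Step 1: r(k) = 3*(k + 1)*(3*k + 5)/(3*k + 2).
Normal form (A,B,C) = (3*k + 3, 1, k + 2/3).
f must satisfy (3*k + 3)·f(k+1) − (1)·f(k) = k + 2/3.
From deg A=1, deg B=0, deg C=1: d=0.
Solve for f: f(k) = 1/3 (degree 0 ≤ 0).
Then R = B(k−1)f/C = 1/(3*k + 2), so s_k = R(k)·t_k = 2*3**k*factorial(k).
Verify: 2*3**k*(3*k + 2)*factorial(k) matches t_k.

Yes. s_k = 2 \cdot 3^{k} k!.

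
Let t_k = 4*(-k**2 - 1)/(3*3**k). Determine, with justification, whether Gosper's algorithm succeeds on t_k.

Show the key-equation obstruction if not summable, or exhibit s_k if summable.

Yes. s_k = 2*(k**2 + k + 2)/3**k.

Ratio r(k) = ((k + 1)**2 + 1)/(3*(k**2 + 1)).
So A=1/3 and B=1, with C=k**2 + 1.
Set up (1/3)·f(k+1) − (1)·f(k) − (k**2 + 1) = 0.
From deg A=0, deg B=0, deg C=2: d=2.
Match coefficients ⇒ f(k) = -3*(k**2 + k + 2)/2.
So s_k = (B(k−1)f/C)·t_k = (-3*(k**2 + k + 2)/(2*(k**2 + 1)))·t_k = 2*(k**2 + k + 2)/3**k.
Verify: 4*(-k**2 - 1)/(3*3**k) matches t_k.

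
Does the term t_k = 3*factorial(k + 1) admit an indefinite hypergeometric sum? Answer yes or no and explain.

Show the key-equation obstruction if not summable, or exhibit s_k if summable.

No — key equation has no polynomial f.

Step 1: r(k) = k + 2.
Factor: A=k + 2; B=1; C=1.
Key eq: (k + 2)·f(k+1) = (1)·f(k) + (1).
Degrees (1,0,0) ⇒ d ≤ -1.
Negative degree bound (-1): no f exists, t_k not Gosper-summable.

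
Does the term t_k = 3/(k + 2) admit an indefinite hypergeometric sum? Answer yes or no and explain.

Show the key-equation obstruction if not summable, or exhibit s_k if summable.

No — the linear system for f has no solution.

Step 1: r(k) = (k + 2)/(k + 3).
So A=k + 2 and B=k + 3, with C=1.
Key eq: (k + 2)·f(k+1) = (k + 2)·f(k) + (1).
From deg A=1, deg B=1, deg C=0: d=0.
f = c0 ⇒ A·f(k+1) − B(k−1)·f(k) − C = -1. The system {-1 = 0} is inconsistent; no antidifference.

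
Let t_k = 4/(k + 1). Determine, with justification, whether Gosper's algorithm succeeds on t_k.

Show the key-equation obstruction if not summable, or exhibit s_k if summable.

No — t_k has no hypergeometric antidifference.

Step 1: r(k) = (k + 1)/(k + 2).
A = k + 1, B = k + 2, C = 1.
Key eq: (k + 1)·f(k+1) = (k + 1)·f(k) + (1).
d = 0 from the (1,1,0) case.
Put f(k) = c0: A·f(k+1) − B(k−1)·f(k) − C = -1; need -1 = 0 — inconsistent ⇒ no f, not summable.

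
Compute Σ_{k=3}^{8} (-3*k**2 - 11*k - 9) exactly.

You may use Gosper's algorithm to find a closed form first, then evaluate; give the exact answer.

Step 1: r(k) = (3*k**2 + 17*k + 23)/(3*k**2 + 11*k + 9).
Normal form (A,B,C) = (1, 1, k**2 + 11*k/3 + 3).
Set up (1)·f(k+1) − (1)·f(k) − (k**2 + 11*k/3 + 3) = 0.
Degrees (0,0,2) ⇒ d ≤ 3.
Solve for f: f(k) = k*(k + 2)**2/3 (degree 3 ≤ 3).
So s_k = (B(k−1)f/C)·t_k = (k*(k + 2)**2/(3*k**2 + 11*k + 9))·t_k = k*(-k**2 - 4*k - 4).
Δs = -3*k**2 - 11*k - 9, as required.
Sum = s_(9) − s_(3); s_(9) = -1089, s_(3) = -75 ⇒ -1014.

Σ = -1014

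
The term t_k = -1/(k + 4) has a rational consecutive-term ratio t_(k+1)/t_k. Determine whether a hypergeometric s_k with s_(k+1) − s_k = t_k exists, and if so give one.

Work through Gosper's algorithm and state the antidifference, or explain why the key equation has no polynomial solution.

none (Gosper's algorithm certifies no s_k)

Ratio r(k) = (k + 4)/(k + 5).
Normal form (A,B,C) = (k + 4, k + 5, 1).
Need (k + 4)·f(k+1) − (k + 4)·f(k) = 1.
Bound: deg f ≤ 0.
Write f(k) = c0. Then LHS − RHS = -1, requiring -1 = 0: contradictory. No certificate.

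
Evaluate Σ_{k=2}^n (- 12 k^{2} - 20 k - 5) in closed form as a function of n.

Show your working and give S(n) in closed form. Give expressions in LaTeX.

S(n) = - 4 n^{3} - 16 n^{2} - 17 n + 37

Compute t_(k+1)/t_k: get (12*k**2 + 44*k + 37)/(12*k**2 + 20*k + 5).
So A=1 and B=1, with C=k**2 + 5*k/3 + 5/12.
Key eq: (1)·f(k+1) = (1)·f(k) + (k**2 + 5*k/3 + 5/12).
d = 3 from the (0,0,2) case.
Solve for f: f(k) = k*(2*k - 1)*(2*k + 3)/12 (degree 3 ≤ 3).
So s_k = (B(k−1)f/C)·t_k = (k*(2*k - 1)*(2*k + 3)/(12*k**2 + 20*k + 5))·t_k = k*(-4*k**2 - 4*k + 3).
Check: Δs_k = -12*k**2 - 20*k - 5. ✓
Σ_(k=2)^n t_k = s_(n+1) − s_(2) = (-4*n**3 - 16*n**2 - 17*n - 5) − (-42), i.e. -4*n**3 - 16*n**2 - 17*n + 37.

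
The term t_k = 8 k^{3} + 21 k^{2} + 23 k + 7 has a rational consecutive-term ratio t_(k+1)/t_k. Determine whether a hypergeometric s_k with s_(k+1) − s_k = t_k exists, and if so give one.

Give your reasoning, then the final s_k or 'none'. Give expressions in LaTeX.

Step 1: r(k) = (8*k**3 + 45*k**2 + 89*k + 59)/(8*k**3 + 21*k**2 + 23*k + 7).
Gosper form: A/B · C(k+1)/C(k) with A=1, B=1, C=k**3 + 21*k**2/8 + 23*k/8 + 7/8.
f must satisfy (1)·f(k+1) − (1)·f(k) = k**3 + 21*k**2/8 + 23*k/8 + 7/8.
From deg A=0, deg B=0, deg C=3: d=4.
Solve for f: f(k) = k*(2*k**3 + 3*k**2 + 3*k - 1)/8 (degree 4 ≤ 4).
Then R = B(k−1)f/C = k*(2*k**3 + 3*k**2 + 3*k - 1)/(8*k**3 + 21*k**2 + 23*k + 7), so s_k = R(k)·t_k = k*(2*k**3 + 3*k**2 + 3*k - 1).
Verify: 8*k**3 + 21*k**2 + 23*k + 7 matches t_k.

s_k = k \left(2 k^{3} + 3 k^{2} + 3 k - 1\right)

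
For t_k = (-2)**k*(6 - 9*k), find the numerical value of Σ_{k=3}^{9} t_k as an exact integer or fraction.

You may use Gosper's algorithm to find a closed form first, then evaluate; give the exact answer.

Σ = 26664

Step 1: r(k) = 2*(-3*k - 1)/(3*k - 2).
Normal form (A,B,C) = (-2, 1, k - 2/3).
Solve (-2)·f(k+1) − (1)·f(k) = k - 2/3.
Degrees (0,0,1) ⇒ d ≤ 1.
Coefficient equations give f(k) = -(3*k - 4)/9.
Certificate R = B(k−1)f/C = -(3*k - 4)/(3*(3*k - 2)) gives s_k = (-2)**k*(3*k - 4).
Check: Δs_k = (-2)**k*(6 - 9*k). ✓
Sum = s_(10) − s_(3); s_(10) = 26624, s_(3) = -40 ⇒ 26664.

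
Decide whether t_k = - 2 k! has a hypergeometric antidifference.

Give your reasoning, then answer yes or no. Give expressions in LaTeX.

No — negative degree bound, so no certificate f.

t_(k+1)/t_k = k + 1.
A = k + 1, B = 1, C = 1.
Set up (k + 1)·f(k+1) − (1)·f(k) − (1) = 0.
From deg A=1, deg B=0, deg C=0: d=-1.
deg f ≤ -1 is impossible — no certificate.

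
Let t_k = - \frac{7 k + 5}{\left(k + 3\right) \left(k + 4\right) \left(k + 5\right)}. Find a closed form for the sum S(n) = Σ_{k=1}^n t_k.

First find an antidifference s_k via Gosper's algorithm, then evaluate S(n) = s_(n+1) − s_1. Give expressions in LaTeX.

Ratio r(k) = (k + 3)*(7*k + 12)/((k + 6)*(7*k + 5)).
A = k + 3, B = k + 6, C = k + 5/7.
Set up (k + 3)·f(k+1) − (k + 5)·f(k) − (k + 5/7) = 0.
d = 2 from the (1,1,1) case.
Coefficient equations give f(k) = k*(13*k + 7)/84.
So s_k = (B(k−1)f/C)·t_k = (k*(k + 5)*(13*k + 7)/(12*(7*k + 5)))·t_k = k*(-13*k - 7)/(12*(k + 3)*(k + 4)).
s_(k+1) − s_k = (-7*k - 5)/(k**3 + 12*k**2 + 47*k + 60) = t_k.
Σ_(k=1)^n t_k = s_(n+1) − s_(1) = ((-13*n**2 - 33*n - 20)/(12*(n**2 + 9*n + 20))) − (-1/12), i.e. n*(-n - 2)/(n**2 + 9*n + 20).

S(n) = \frac{n \left(- n - 2\right)}{n^{2} + 9 n + 20}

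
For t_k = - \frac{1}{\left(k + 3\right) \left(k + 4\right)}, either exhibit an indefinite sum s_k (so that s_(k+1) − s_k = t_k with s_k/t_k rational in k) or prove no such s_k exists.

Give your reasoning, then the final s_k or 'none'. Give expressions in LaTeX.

s_k = - \frac{k}{3 k + 9}

The ratio is (k + 3)/(k + 5).
A = k + 3, B = k + 5, C = 1.
Need (k + 3)·f(k+1) − (k + 4)·f(k) = 1.
From deg A=1, deg B=1, deg C=0: d=1.
Coefficient equations give f(k) = k/3.
Certificate R = B(k−1)f/C = k*(k + 4)/3 gives s_k = -k/(3*k + 9).
Verify: -1/(k**2 + 7*k + 12) matches t_k.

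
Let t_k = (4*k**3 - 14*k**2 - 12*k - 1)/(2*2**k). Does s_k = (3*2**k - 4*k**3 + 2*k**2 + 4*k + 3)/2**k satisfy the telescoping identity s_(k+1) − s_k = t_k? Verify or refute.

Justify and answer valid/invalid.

s_(k+1) = (6*2**k - 4*k**3 - 10*k**2 - 4*k + 5)/(2*2**k)
s_(k+1) − s_k = (4*k**3 - 14*k**2 - 12*k - 1)/(2*2**k)
(s_(k+1) − s_k) − t_k = 0

valid; difference matches t_k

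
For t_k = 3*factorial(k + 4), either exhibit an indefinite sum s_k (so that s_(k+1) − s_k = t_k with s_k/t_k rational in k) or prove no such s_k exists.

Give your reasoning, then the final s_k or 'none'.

no hypergeometric antidifference exists

r(k) = k + 5 after simplifying.
A = k + 5, B = 1, C = 1.
Solve (k + 5)·f(k+1) − (1)·f(k) = 1.
Degrees (1,0,0) ⇒ d ≤ -1.
Negative degree bound (-1): no f exists, t_k not Gosper-summable.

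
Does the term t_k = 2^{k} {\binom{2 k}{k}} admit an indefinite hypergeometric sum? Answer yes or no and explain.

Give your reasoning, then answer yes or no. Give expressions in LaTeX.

No — t_k has no hypergeometric antidifference.

r(k) = 4*(2*k + 1)/(k + 1) after simplifying.
Gosper form: A/B · C(k+1)/C(k) with A=8*k + 4, B=k + 1, C=1.
Set up (8*k + 4)·f(k+1) − (k)·f(k) − (1) = 0.
d = -1 from the (1,1,0) case.
d = -1 < 0 ⇒ no nonzero polynomial f; not summable.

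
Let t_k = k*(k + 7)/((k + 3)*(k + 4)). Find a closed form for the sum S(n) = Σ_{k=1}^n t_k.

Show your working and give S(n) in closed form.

S(n) = n*(n + 1)/(n + 4)

r(k) = (k + 1)*(k + 3)*(k + 8)/(k*(k + 5)*(k + 7)) after simplifying.
Normal form (A,B,C) = (k + 3, k + 5, k**2 + 7*k).
Solve (k + 3)·f(k+1) − (k + 4)·f(k) = k**2 + 7*k.
Degrees (1,1,2) ⇒ d ≤ 2.
Solve for f: f(k) = k*(k - 1) (degree 2 ≤ 2).
R(k) = B(k−1)·f(k)/C(k) = (k - 1)*(k + 4)/(k + 7); s_k = R·t_k = k*(k - 1)/(k + 3).
Verify: k*(k + 7)/(k**2 + 7*k + 12) matches t_k.
Σ_(k=1)^n t_k = s_(n+1) − s_(1) = (n*(n + 1)/(n + 4)) − (0), i.e. n*(n + 1)/(n + 4).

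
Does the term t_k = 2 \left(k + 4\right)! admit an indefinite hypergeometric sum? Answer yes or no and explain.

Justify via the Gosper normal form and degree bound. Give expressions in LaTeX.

No. Not Gosper-summable.

t_(k+1)/t_k = k + 5.
A = k + 5, B = 1, C = 1.
f must satisfy (k + 5)·f(k+1) − (1)·f(k) = 1.
deg f ≤ -1 (via 1,0,0).
Negative degree bound (-1): no f exists, t_k not Gosper-summable.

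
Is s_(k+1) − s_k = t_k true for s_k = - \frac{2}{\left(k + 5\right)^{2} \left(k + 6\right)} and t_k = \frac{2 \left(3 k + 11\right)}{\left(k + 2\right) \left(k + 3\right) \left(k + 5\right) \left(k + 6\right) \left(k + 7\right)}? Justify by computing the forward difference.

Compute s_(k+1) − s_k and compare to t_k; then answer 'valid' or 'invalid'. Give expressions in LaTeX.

Invalid: residual \frac{24 \left(- k^{2} - 9 k - 19\right)}{k^{7} + 34 k^{6} + 486 k^{5} + 3776 k^{4} + 17165 k^{3} + 45462 k^{2} + 64620 k + 37800} ≠ 0.

s_(k+1) = -2/((k + 6)**2*(k + 7))
s_(k+1) − s_k = 2*(3*k + 17)/(k**5 + 29*k**4 + 335*k**3 + 1927*k**2 + 5520*k + 6300)
(s_(k+1) − s_k) − t_k = 24*(-k**2 - 9*k - 19)/(k**7 + 34*k**6 + 486*k**5 + 3776*k**4 + 17165*k**3 + 45462*k**2 + 64620*k + 37800)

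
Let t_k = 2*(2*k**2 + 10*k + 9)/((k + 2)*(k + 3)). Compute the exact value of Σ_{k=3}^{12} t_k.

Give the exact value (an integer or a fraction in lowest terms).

Ratio r(k) = (k + 2)*(10*k + 2*(k + 1)**2 + 19)/((k + 4)*(2*k**2 + 10*k + 9)).
So A=k + 2 and B=k + 4, with C=k**2 + 5*k + 9/2.
Set up (k + 2)·f(k+1) − (k + 3)·f(k) − (k**2 + 5*k + 9/2) = 0.
Degrees (1,1,2) ⇒ d ≤ 2.
Coefficient equations give f(k) = k*(4*k + 5)/4.
Then R = B(k−1)f/C = k*(k + 3)*(4*k + 5)/(2*(2*k**2 + 10*k + 9)), so s_k = R(k)·t_k = k*(4*k + 5)/(k + 2).
Δs = 2*(2*k**2 + 10*k + 9)/(k**2 + 5*k + 6), as required.
Telescoping: Σ = s_(13) − s_(3) = 247/5 − (51/5) = 196/5.

Σ = 196/5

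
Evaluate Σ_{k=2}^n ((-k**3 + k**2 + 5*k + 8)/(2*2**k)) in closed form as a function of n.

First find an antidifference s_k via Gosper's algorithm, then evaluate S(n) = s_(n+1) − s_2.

S(n) = 2**(-n - 2)*(-17*2**n + 2*n**3 + 10*n**2 + 18*n + 4)

The ratio is (k**3/2 + k**2 - 2*k - 13/2)/(k**3 - k**2 - 5*k - 8).
Factor: A=1/2; B=1; C=k**3 - k**2 - 5*k - 8.
f must satisfy (1/2)·f(k+1) − (1)·f(k) = k**3 - k**2 - 5*k - 8.
From deg A=0, deg B=0, deg C=3: d=3.
Solve for f: f(k) = -2*(k**3 + 2*k**2 + 2*k - 3) (degree 3 ≤ 3).
Certificate R = B(k−1)f/C = -2*(k**3 + 2*k**2 + 2*k - 3)/(k**3 - k**2 - 5*k - 8) gives s_k = (k**3 + 2*k**2 + 2*k - 3)/2**k.
Check: Δs_k = (-k**3 + k**2 + 5*k + 8)/(2*2**k). ✓
Σ_(k=2)^n t_k = s_(n+1) − s_(2) = (2**(-n - 1)*(n**3 + 5*n**2 + 9*n + 2)) − (17/4), i.e. 2**(-n - 2)*(-17*2**n + 2*n**3 + 10*n**2 + 18*n + 4).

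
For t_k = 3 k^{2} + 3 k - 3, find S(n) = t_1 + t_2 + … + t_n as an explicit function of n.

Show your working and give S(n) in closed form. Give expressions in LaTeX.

S(n) = n \left(n^{2} + 3 n - 1\right)

The ratio is (k + (k + 1)**2)/(k**2 + k - 1).
So A=1 and B=1, with C=k**2 + k - 1.
Set up (1)·f(k+1) − (1)·f(k) − (k**2 + k - 1) = 0.
From deg A=0, deg B=0, deg C=2: d=3.
Match coefficients ⇒ f(k) = k*(k - 2)*(k + 2)/3.
Then R = B(k−1)f/C = k*(k - 2)*(k + 2)/(3*(k**2 + k - 1)), so s_k = R(k)·t_k = k*(k**2 - 4).
Check: Δs_k = 3*k**2 + 3*k - 3. ✓
s_(n+1) = n**3 + 3*n**2 - n - 3 and s_(1) = -3, so S(n) = n*(n**2 + 3*n - 1).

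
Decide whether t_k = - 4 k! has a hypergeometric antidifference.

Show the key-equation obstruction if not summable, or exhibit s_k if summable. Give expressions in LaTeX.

No — key equation has no polynomial f.

The ratio is k + 1.
Normal form (A,B,C) = (k + 1, 1, 1).
Need (k + 1)·f(k+1) − (1)·f(k) = 1.
d = -1 from the (1,0,0) case.
deg f ≤ -1 is impossible — no certificate.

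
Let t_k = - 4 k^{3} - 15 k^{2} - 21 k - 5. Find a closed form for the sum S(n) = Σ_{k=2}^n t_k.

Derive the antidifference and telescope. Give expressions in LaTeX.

Ratio r(k) = (4*k**3 + 27*k**2 + 63*k + 45)/(4*k**3 + 15*k**2 + 21*k + 5).
Normal form (A,B,C) = (1, 1, k**3 + 15*k**2/4 + 21*k/4 + 5/4).
f must satisfy (1)·f(k+1) − (1)·f(k) = k**3 + 15*k**2/4 + 21*k/4 + 5/4.
Bound: deg f ≤ 4.
Coefficient equations give f(k) = k*(k**3 + 3*k**2 + 4*k - 3)/4.
So s_k = (B(k−1)f/C)·t_k = (k*(k**3 + 3*k**2 + 4*k - 3)/(4*k**3 + 15*k**2 + 21*k + 5))·t_k = k*(-k**3 - 3*k**2 - 4*k + 3).
Δs = -4*k**3 - 15*k**2 - 21*k - 5, as required.
s_(n+1) = -n**4 - 7*n**3 - 19*n**2 - 18*n - 5 and s_(2) = -50, so S(n) = -n**4 - 7*n**3 - 19*n**2 - 18*n + 45.

S(n) = - n^{4} - 7 n^{3} - 19 n^{2} - 18 n + 45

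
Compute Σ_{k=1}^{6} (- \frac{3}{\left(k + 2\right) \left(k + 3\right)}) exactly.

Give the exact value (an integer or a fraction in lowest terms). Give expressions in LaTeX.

Σ = -2/3

Ratio r(k) = (k + 2)/(k + 4).
Factor: A=k + 2; B=k + 4; C=1.
Key eq: (k + 2)·f(k+1) = (k + 3)·f(k) + (1).
d = 1 from the (1,1,0) case.
Solve for f: f(k) = k/2 (degree 1 ≤ 1).
Get s_k = R·t_k = -3*k/(2*k + 4) with R(k) = B(k−1)f(k)/C(k) = k*(k + 3)/2.
Check: Δs_k = -3/(k**2 + 5*k + 6). ✓
Sum = s_(7) − s_(1); s_(7) = -7/6, s_(1) = -1/2 ⇒ -2/3.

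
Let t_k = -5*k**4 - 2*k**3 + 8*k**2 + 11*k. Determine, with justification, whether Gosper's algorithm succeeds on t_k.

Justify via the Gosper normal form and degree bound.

Compute t_(k+1)/t_k: get (5*k**4 + 22*k**3 + 28*k**2 - k - 12)/(k*(5*k**3 + 2*k**2 - 8*k - 11)).
Take A(k)=1, B(k)=1, C(k)=k**4 + 2*k**3/5 - 8*k**2/5 - 11*k/5.
Need (1)·f(k+1) − (1)·f(k) = k**4 + 2*k**3/5 - 8*k**2/5 - 11*k/5.
Degrees (0,0,4) ⇒ d ≤ 5.
Coefficient equations give f(k) = k*(k - 1)*(k**3 - k**2 - 3*k - 4)/5.
Get s_k = R·t_k = k*(-k**4 + 2*k**3 + 2*k**2 + k - 4) with R(k) = B(k−1)f(k)/C(k) = (k - 1)*(k**3 - k**2 - 3*k - 4)/(5*k**3 + 2*k**2 - 8*k - 11).
Check: Δs_k = k*(-5*k**3 - 2*k**2 + 8*k + 11). ✓

Yes. s_k = k*(-k**4 + 2*k**3 + 2*k**2 + k - 4).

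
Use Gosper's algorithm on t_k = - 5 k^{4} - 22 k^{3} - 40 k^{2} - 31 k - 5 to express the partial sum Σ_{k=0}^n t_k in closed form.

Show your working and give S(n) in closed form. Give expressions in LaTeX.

Compute t_(k+1)/t_k: get (5*k**4 + 42*k**3 + 136*k**2 + 197*k + 103)/(5*k**4 + 22*k**3 + 40*k**2 + 31*k + 5).
Normal form (A,B,C) = (1, 1, k**4 + 22*k**3/5 + 8*k**2 + 31*k/5 + 1).
Set up (1)·f(k+1) − (1)·f(k) − (k**4 + 22*k**3/5 + 8*k**2 + 31*k/5 + 1) = 0.
Degrees (0,0,4) ⇒ d ≤ 5.
Solve for f: f(k) = k*(k**4 + 3*k**3 + 4*k**2 + k - 4)/5 (degree 5 ≤ 5).
Get s_k = R·t_k = k*(-k**4 - 3*k**3 - 4*k**2 - k + 4) with R(k) = B(k−1)f(k)/C(k) = k*(k**4 + 3*k**3 + 4*k**2 + k - 4)/(5*k**4 + 22*k**3 + 40*k**2 + 31*k + 5).
Check: Δs_k = -5*k**4 - 22*k**3 - 40*k**2 - 31*k - 5. ✓
Σ_(k=0)^n t_k = s_(n+1) − s_(0) = (-n**5 - 8*n**4 - 26*n**3 - 41*n**2 - 27*n - 5) − (0), i.e. -n**5 - 8*n**4 - 26*n**3 - 41*n**2 - 27*n - 5.

S(n) = - n^{5} - 8 n^{4} - 26 n^{3} - 41 n^{2} - 27 n - 5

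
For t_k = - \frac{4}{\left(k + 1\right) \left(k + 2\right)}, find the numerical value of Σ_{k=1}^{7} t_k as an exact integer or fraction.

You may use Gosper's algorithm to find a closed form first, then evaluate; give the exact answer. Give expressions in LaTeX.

r(k) = (k + 1)/(k + 3) after simplifying.
Take A(k)=k + 1, B(k)=k + 3, C(k)=1.
Need (k + 1)·f(k+1) − (k + 2)·f(k) = 1.
From deg A=1, deg B=1, deg C=0: d=1.
A polynomial solution: f(k) = k.
Then R = B(k−1)f/C = k*(k + 2), so s_k = R(k)·t_k = -4*k/(k + 1).
Verify: -4/(k**2 + 3*k + 2) matches t_k.
Sum = s_(8) − s_(1); s_(8) = -32/9, s_(1) = -2 ⇒ -14/9.

Σ = -14/9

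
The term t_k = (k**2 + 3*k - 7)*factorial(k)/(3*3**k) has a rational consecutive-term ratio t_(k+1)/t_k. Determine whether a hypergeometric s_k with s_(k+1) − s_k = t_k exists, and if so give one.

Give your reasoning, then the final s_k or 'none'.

t_(k+1)/t_k = (k + 1)*(3*k + (k + 1)**2 - 4)/(3*(k**2 + 3*k - 7)).
Take A(k)=k/3 + 1/3, B(k)=1, C(k)=k**2 + 3*k - 7.
Set up (k/3 + 1/3)·f(k+1) − (1)·f(k) − (k**2 + 3*k - 7) = 0.
d = 1 from the (1,0,2) case.
A polynomial solution: f(k) = 3*(k + 4).
So s_k = (B(k−1)f/C)·t_k = (3*(k + 4)/(k**2 + 3*k - 7))·t_k = (k + 4)*factorial(k)/3**k.
Verify: (k**2 + 3*k - 7)*factorial(k)/(3*3**k) matches t_k.

s_k = (k + 4)*factorial(k)/3**k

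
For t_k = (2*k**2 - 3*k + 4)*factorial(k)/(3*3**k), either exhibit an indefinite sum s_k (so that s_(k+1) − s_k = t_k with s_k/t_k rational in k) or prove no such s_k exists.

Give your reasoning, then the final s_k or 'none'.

s_k = (2*k - 1)*factorial(k)/3**k

Compute t_(k+1)/t_k: get (k + 1)*(-3*k + 2*(k + 1)**2 + 1)/(3*(2*k**2 - 3*k + 4)).
Gosper form: A/B · C(k+1)/C(k) with A=k/3 + 1/3, B=1, C=k**2 - 3*k/2 + 2.
Solve (k/3 + 1/3)·f(k+1) − (1)·f(k) = k**2 - 3*k/2 + 2.
d = 1 from the (1,0,2) case.
Match coefficients ⇒ f(k) = 3*(2*k - 1)/2.
Certificate R = B(k−1)f/C = 3*(2*k - 1)/(2*k**2 - 3*k + 4) gives s_k = (2*k - 1)*factorial(k)/3**k.
s_(k+1) − s_k = (2*k**2 - 3*k + 4)*factorial(k)/(3*3**k) = t_k.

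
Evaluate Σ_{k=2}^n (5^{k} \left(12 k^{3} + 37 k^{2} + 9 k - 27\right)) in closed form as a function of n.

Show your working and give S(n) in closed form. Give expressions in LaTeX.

S(n) = 15 \cdot 5^{n} n^{3} + 35 \cdot 5^{n} n^{2} + 5 \cdot 5^{n} n - 30 \cdot 5^{n} - 125

r(k) = 5*(12*k**3 + 73*k**2 + 119*k + 31)/(12*k**3 + 37*k**2 + 9*k - 27) after simplifying.
So A=5 and B=1, with C=k**3 + 37*k**2/12 + 3*k/4 - 9/4.
Key eq: (5)·f(k+1) = (1)·f(k) + (k**3 + 37*k**2/12 + 3*k/4 - 9/4).
d = 3 from the (0,0,3) case.
A polynomial solution: f(k) = (3*k**3 - 2*k**2 - 4*k - 3)/12.
Get s_k = R·t_k = 5**k*(3*k**3 - 2*k**2 - 4*k - 3) with R(k) = B(k−1)f(k)/C(k) = (3*k**3 - 2*k**2 - 4*k - 3)/(12*k**3 + 37*k**2 + 9*k - 27).
Verify: 5**k*(12*k**3 + 37*k**2 + 9*k - 27) matches t_k.
Telescope: S(n) = s_(n+1) − s_(2) = 5**(n + 1)*(3*n**3 + 7*n**2 + n - 6) − (125) = 15*5**n*n**3 + 35*5**n*n**2 + 5*5**n*n - 30*5**n - 125.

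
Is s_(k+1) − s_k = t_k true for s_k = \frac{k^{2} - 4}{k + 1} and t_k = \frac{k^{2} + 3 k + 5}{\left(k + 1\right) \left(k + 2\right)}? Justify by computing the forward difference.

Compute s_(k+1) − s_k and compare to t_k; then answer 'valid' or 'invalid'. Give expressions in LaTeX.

s_(k+1) = ((k + 1)**2 - 4)/(k + 2)
s_(k+1) − s_k = (k**2 + 3*k + 5)/(k**2 + 3*k + 2)
(s_(k+1) − s_k) − t_k = 0

Valid: the claim telescopes to t_k.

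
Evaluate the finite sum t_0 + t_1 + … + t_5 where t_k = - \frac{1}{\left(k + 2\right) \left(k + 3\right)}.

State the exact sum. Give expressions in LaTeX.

Ratio r(k) = (k + 2)/(k + 4).
Take A(k)=k + 2, B(k)=k + 4, C(k)=1.
Solve (k + 2)·f(k+1) − (k + 3)·f(k) = 1.
deg f ≤ 1 (via 1,1,0).
A polynomial solution: f(k) = k/2.
So s_k = (B(k−1)f/C)·t_k = (k*(k + 3)/2)·t_k = -k/(2*k + 4).
Check: Δs_k = -1/(k**2 + 5*k + 6). ✓
Sum = s_(6) − s_(0); s_(6) = -3/8, s_(0) = 0 ⇒ -3/8.

Σ = -3/8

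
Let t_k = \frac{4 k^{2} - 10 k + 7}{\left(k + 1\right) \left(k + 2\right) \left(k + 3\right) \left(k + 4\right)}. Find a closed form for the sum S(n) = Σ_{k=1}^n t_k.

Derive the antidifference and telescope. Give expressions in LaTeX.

S(n) = \frac{n \left(3 n^{2} - 5 n + 6\right)}{8 \left(n^{3} + 9 n^{2} + 26 n + 24\right)}

The ratio is (4*k**3 + 2*k**2 - k + 1)/(4*k**3 + 10*k**2 - 43*k + 35).
Gosper form: A/B · C(k+1)/C(k) with A=k + 1, B=k + 5, C=k**2 - 5*k/2 + 7/4.
Need (k + 1)·f(k+1) − (k + 4)·f(k) = k**2 - 5*k/2 + 7/4.
deg f ≤ 3 (via 1,1,2).
Match coefficients ⇒ f(k) = k*(2*k**2 + 19)/12.
Certificate R = B(k−1)f/C = k*(k + 4)*(2*k**2 + 19)/(3*(4*k**2 - 10*k + 7)) gives s_k = k*(2*k**2 + 19)/(3*(k + 1)*(k + 2)*(k + 3)).
Δs = (4*k**2 - 10*k + 7)/(k**4 + 10*k**3 + 35*k**2 + 50*k + 24), as required.
s_(n+1) = (2*n**3 + 6*n**2 + 25*n + 21)/(3*(n**3 + 9*n**2 + 26*n + 24)) and s_(1) = 7/24, so S(n) = n*(3*n**2 - 5*n + 6)/(8*(n**3 + 9*n**2 + 26*n + 24)).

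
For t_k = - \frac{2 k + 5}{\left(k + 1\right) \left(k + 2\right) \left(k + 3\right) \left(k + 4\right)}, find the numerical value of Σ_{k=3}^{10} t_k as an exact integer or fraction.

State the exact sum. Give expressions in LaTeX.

Ratio r(k) = (k + 1)*(2*k + 7)/((k + 5)*(2*k + 5)).
A = k + 1, B = k + 5, C = k + 5/2.
f must satisfy (k + 1)·f(k+1) − (k + 4)·f(k) = k + 5/2.
Degrees (1,1,1) ⇒ d ≤ 3.
Match coefficients ⇒ f(k) = k*(k + 2)*(k + 4)/6.
R(k) = B(k−1)·f(k)/C(k) = k*(k + 2)*(k + 4)**2/(3*(2*k + 5)); s_k = R·t_k = k*(-k - 4)/(3*(k**2 + 4*k + 3)).
Verify: (-2*k - 5)/(k**4 + 10*k**3 + 35*k**2 + 50*k + 24) matches t_k.
Telescoping: Σ = s_(11) − s_(3) = -55/168 − (-7/24) = -1/28.

Σ = -1/28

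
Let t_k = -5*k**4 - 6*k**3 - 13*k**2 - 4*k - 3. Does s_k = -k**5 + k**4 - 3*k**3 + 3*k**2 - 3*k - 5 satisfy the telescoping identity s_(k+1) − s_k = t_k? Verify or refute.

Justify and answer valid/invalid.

Valid: the claim telescopes to t_k.

s_(k+1) = -k**5 - 4*k**4 - 9*k**3 - 10*k**2 - 7*k - 8
s_(k+1) − s_k = -5*k**4 - 6*k**3 - 13*k**2 - 4*k - 3
(s_(k+1) − s_k) − t_k = 0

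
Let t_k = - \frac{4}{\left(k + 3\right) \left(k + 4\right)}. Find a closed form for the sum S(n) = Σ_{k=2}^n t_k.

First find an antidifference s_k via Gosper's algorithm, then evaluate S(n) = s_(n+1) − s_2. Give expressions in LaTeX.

S(n) = \frac{4 \left(1 - n\right)}{5 \left(n + 4\right)}

Step 1: r(k) = (k + 3)/(k + 5).
A = k + 3, B = k + 5, C = 1.
Set up (k + 3)·f(k+1) − (k + 4)·f(k) − (1) = 0.
From deg A=1, deg B=1, deg C=0: d=1.
Coefficient equations give f(k) = k/3.
Get s_k = R·t_k = -4*k/(3*k + 9) with R(k) = B(k−1)f(k)/C(k) = k*(k + 4)/3.
Verify: -4/(k**2 + 7*k + 12) matches t_k.
Evaluate: s_(n+1) = 4*(-n - 1)/(3*(n + 4)); subtract s_(2) = -8/15 ⇒ S(n) = 4*(1 - n)/(5*(n + 4)).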